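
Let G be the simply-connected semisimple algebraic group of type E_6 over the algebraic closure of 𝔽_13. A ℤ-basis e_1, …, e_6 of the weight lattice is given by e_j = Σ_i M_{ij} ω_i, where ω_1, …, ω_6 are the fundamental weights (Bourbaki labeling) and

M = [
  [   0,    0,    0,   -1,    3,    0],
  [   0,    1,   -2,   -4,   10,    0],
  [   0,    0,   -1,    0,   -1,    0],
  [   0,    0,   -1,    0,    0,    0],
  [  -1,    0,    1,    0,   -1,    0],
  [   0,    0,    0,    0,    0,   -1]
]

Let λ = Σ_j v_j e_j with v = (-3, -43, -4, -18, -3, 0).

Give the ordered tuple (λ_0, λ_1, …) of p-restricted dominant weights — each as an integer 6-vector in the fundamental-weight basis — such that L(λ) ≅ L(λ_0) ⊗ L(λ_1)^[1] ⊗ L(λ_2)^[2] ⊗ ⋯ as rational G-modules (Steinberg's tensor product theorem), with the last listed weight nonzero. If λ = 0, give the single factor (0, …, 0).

Change of basis e → ω: c = M·v where v = (-3, -43, -4, -18, -3, 0):
  c_1 = (0)·(-3) + (0)·(-43) + (0)·(-4) + (-1)·(-18) + (3)·(-3) + 0·0 = 9
  c_2 = (0)·(-3) + (1)·(-43) + (-2)·(-4) + (-4)·(-18) + (10)·(-3) + 0·0 = 7
  c_3 = (0)·(-3) + (0)·(-43) + (-1)·(-4) + (0)·(-18) + (-1)·(-3) + 0·0 = 7
  c_4 = (0)·(-3) + (0)·(-43) + (-1)·(-4) + (0)·(-18) + (0)·(-3) + 0·0 = 4
  c_5 = (-1)·(-3) + (0)·(-43) + (1)·(-4) + (0)·(-18) + (-1)·(-3) + 0·0 = 2
  c_6 = (0)·(-3) + (0)·(-43) + (0)·(-4) + (0)·(-18) + (0)·(-3) + (-1)·(0) = 0
Base-13 expansion of each c_i:
  c_1 = 9 = 9·13^0
  c_2 = 7 = 7·13^0
  c_3 = 7 = 7·13^0
  c_4 = 4 = 4·13^0
  c_5 = 2 = 2·13^0
  c_6 = 0
λ_0 = (9, 7, 7, 4, 2, 0)

((9, 7, 7, 4, 2, 0),)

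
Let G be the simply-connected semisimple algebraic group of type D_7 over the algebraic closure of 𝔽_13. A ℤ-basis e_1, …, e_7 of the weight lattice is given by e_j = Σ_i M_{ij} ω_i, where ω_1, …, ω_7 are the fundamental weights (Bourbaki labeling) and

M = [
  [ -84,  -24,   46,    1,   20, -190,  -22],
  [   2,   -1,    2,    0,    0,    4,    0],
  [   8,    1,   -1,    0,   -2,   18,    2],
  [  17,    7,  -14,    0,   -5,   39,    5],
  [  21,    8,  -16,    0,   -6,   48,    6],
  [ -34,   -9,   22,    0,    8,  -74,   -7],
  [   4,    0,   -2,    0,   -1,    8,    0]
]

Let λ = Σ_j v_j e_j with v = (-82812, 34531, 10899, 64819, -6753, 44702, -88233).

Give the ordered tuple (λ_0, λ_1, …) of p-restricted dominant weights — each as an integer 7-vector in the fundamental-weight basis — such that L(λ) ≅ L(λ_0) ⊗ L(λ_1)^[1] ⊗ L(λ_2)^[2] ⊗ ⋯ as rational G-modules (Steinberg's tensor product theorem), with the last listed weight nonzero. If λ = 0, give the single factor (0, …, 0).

((5, 9, 4, 2, 11, 6, 0), (5, 8, 8, 5, 1, 7, 0), (11, 2, 3, 11, 12, 1, 2), (2, 0, 1, 7, 8, 0, 5))

Change of basis e → ω: c = M·v where v = (-82812, 34531, 10899, 64819, -6753, 44702, -88233):
  c_1 = (-84)·(-82812) + (-24)·(34531) + (46)·(10899) + (1)·(64819) + (20)·(-6753) + (-190)·(44702) + (-22)·(-88233) = 6323
  c_2 = (2)·(-82812) + (-1)·(34531) + (2)·(10899) + (0)·(64819) + (0)·(-6753) + (4)·(44702) + (0)·(-88233) = 451
  c_3 = (8)·(-82812) + (1)·(34531) + (-1)·(10899) + (0)·(64819) + (-2)·(-6753) + (18)·(44702) + (2)·(-88233) = 2812
  c_4 = (17)·(-82812) + (7)·(34531) + (-14)·(10899) + (0)·(64819) + (-5)·(-6753) + (39)·(44702) + (5)·(-88233) = 17305
  c_5 = (21)·(-82812) + (8)·(34531) + (-16)·(10899) + (0)·(64819) + (-6)·(-6753) + (48)·(44702) + (6)·(-88233) = 19628
  c_6 = (-34)·(-82812) + (-9)·(34531) + (22)·(10899) + (0)·(64819) + (8)·(-6753) + (-74)·(44702) + (-7)·(-88233) = 266
  c_7 = (4)·(-82812) + (0)·(34531) + (-2)·(10899) + (0)·(64819) + (-1)·(-6753) + (8)·(44702) + (0)·(-88233) = 11323
Writing each c_i in base p = 13:
  c_1 = 6323 = 5·13^0 + 5·13^1 + 11·13^2 + 2·13^3
  c_2 = 451 = 9·13^0 + 8·13^1 + 2·13^2
  c_3 = 2812 = 4·13^0 + 8·13^1 + 3·13^2 + 1·13^3
  c_4 = 17305 = 2·13^0 + 5·13^1 + 11·13^2 + 7·13^3
  c_5 = 19628 = 11·13^0 + 1·13^1 + 12·13^2 + 8·13^3
  c_6 = 266 = 6·13^0 + 7·13^1 + 1·13^2
  c_7 = 11323 = 0·13^0 + 0·13^1 + 2·13^2 + 5·13^3
λ_0 = (5, 9, 4, 2, 11, 6, 0)
λ_1 = (5, 8, 8, 5, 1, 7, 0)
λ_2 = (11, 2, 3, 11, 12, 1, 2)
λ_3 = (2, 0, 1, 7, 8, 0, 5)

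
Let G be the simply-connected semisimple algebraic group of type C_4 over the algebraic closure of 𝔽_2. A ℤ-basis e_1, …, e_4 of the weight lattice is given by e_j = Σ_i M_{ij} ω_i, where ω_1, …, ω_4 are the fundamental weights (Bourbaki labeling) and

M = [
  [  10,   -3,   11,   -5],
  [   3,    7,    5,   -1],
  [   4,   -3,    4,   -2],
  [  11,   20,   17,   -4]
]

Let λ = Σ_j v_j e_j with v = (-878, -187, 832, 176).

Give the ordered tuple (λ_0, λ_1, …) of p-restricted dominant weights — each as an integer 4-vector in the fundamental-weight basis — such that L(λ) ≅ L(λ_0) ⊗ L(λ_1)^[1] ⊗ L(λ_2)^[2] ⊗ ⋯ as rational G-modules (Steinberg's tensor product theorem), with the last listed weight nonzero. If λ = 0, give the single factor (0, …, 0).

((1, 1, 1, 0), (0, 0, 0, 1), (1, 0, 0, 0), (0, 1, 1, 1), (1, 0, 1, 0), (1, 1, 0, 1))

Compute c_i = Σ_j M_{ij} v_j with v = (-878, -187, 832, 176):
  c_1 = (10)·(-878) + (-3)·(-187) + (11)·(832) + (-5)·(176) = 53
  c_2 = (3)·(-878) + (7)·(-187) + (5)·(832) + (-1)·(176) = 41
  c_3 = (4)·(-878) + (-3)·(-187) + (4)·(832) + (-2)·(176) = 25
  c_4 = (11)·(-878) + (20)·(-187) + (17)·(832) + (-4)·(176) = 42
Base-2 expansion of each c_i:
  c_1 = 53 = 1·2^0 + 0·2^1 + 1·2^2 + 0·2^3 + 1·2^4 + 1·2^5
  c_2 = 41 = 1·2^0 + 0·2^1 + 0·2^2 + 1·2^3 + 0·2^4 + 1·2^5
  c_3 = 25 = 1·2^0 + 0·2^1 + 0·2^2 + 1·2^3 + 1·2^4
  c_4 = 42 = 0·2^0 + 1·2^1 + 0·2^2 + 1·2^3 + 0·2^4 + 1·2^5
λ_0 = (1, 1, 1, 0)
λ_1 = (0, 0, 0, 1)
λ_2 = (1, 0, 0, 0)
λ_3 = (0, 1, 1, 1)
λ_4 = (1, 0, 1, 0)
λ_5 = (1, 1, 0, 1)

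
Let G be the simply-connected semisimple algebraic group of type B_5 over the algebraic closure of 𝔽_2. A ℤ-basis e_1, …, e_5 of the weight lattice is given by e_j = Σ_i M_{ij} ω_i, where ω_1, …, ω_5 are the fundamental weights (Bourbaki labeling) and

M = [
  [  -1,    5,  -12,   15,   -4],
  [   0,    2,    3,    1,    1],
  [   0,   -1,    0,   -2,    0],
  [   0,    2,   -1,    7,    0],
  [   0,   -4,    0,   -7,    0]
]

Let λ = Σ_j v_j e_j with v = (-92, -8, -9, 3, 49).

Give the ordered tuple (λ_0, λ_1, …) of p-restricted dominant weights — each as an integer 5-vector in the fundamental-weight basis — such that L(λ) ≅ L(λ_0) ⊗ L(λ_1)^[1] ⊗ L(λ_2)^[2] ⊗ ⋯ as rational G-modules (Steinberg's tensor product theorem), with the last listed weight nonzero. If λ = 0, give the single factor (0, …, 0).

Change of basis e → ω: c = M·v where v = (-92, -8, -9, 3, 49):
  c_1 = (-1)·(-92) + (5)·(-8) + (-12)·(-9) + (15)·(3) + (-4)·(49) = 9
  c_2 = (0)·(-92) + (2)·(-8) + (3)·(-9) + (1)·(3) + (1)·(49) = 9
  c_3 = (0)·(-92) + (-1)·(-8) + (0)·(-9) + (-2)·(3) + (0)·(49) = 2
  c_4 = (0)·(-92) + (2)·(-8) + (-1)·(-9) + (7)·(3) + (0)·(49) = 14
  c_5 = (0)·(-92) + (-4)·(-8) + (0)·(-9) + (-7)·(3) + (0)·(49) = 11
Expand coordinatewise in base 2:
  c_1 = 9 = 1·2^0 + 0·2^1 + 0·2^2 + 1·2^3
  c_2 = 9 = 1·2^0 + 0·2^1 + 0·2^2 + 1·2^3
  c_3 = 2 = 0·2^0 + 1·2^1
  c_4 = 14 = 0·2^0 + 1·2^1 + 1·2^2 + 1·2^3
  c_5 = 11 = 1·2^0 + 1·2^1 + 0·2^2 + 1·2^3
Factor λ_0 = (1, 1, 0, 0, 1)
Factor λ_1 = (0, 0, 1, 1, 1)
Factor λ_2 = (0, 0, 0, 1, 0)
Factor λ_3 = (1, 1, 0, 1, 1)

((1, 1, 0, 0, 1), (0, 0, 1, 1, 1), (0, 0, 0, 1, 0), (1, 1, 0, 1, 1))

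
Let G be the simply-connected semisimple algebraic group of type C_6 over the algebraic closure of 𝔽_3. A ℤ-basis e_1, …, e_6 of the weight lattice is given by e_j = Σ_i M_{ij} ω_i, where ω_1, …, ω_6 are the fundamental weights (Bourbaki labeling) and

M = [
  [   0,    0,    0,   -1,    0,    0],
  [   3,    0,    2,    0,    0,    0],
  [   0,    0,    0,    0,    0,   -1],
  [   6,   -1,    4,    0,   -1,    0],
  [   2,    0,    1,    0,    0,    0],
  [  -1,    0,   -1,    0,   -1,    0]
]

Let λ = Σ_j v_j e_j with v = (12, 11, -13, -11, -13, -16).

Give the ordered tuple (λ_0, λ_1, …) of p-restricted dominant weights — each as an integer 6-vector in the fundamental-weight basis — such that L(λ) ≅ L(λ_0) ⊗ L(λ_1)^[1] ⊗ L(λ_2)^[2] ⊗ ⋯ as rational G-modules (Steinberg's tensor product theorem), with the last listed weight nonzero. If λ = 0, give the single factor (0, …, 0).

In the fundamental-weight basis, λ has coordinates c = M·v (v = (12, 11, -13, -11, -13, -16)):
  c_1 = 0*12 + 0*11 + 0*-13 + -1*-11 + 0*-13 + 0*-16 = 11
  c_2 = 3*12 + 0*11 + 2*-13 + 0*-11 + 0*-13 + 0*-16 = 10
  c_3 = 0*12 + 0*11 + 0*-13 + 0*-11 + 0*-13 + -1*-16 = 16
  c_4 = 6*12 + -1*11 + 4*-13 + 0*-11 + -1*-13 + 0*-16 = 22
  c_5 = 2*12 + 0*11 + 1*-13 + 0*-11 + 0*-13 + 0*-16 = 11
  c_6 = -1*12 + 0*11 + -1*-13 + 0*-11 + -1*-13 + 0*-16 = 14
Base-3 expansion of each c_i:
  c_1 = 11 = 2·3^0 + 0·3^1 + 1·3^2
  c_2 = 10 = 1·3^0 + 0·3^1 + 1·3^2
  c_3 = 16 = 1·3^0 + 2·3^1 + 1·3^2
  c_4 = 22 = 1·3^0 + 1·3^1 + 2·3^2
  c_5 = 11 = 2·3^0 + 0·3^1 + 1·3^2
  c_6 = 14 = 2·3^0 + 1·3^1 + 1·3^2
λ_0 = (2, 1, 1, 1, 2, 2)
λ_1 = (0, 0, 2, 1, 0, 1)
λ_2 = (1, 1, 1, 2, 1, 1)

((2, 1, 1, 1, 2, 2), (0, 0, 2, 1, 0, 1), (1, 1, 1, 2, 1, 1))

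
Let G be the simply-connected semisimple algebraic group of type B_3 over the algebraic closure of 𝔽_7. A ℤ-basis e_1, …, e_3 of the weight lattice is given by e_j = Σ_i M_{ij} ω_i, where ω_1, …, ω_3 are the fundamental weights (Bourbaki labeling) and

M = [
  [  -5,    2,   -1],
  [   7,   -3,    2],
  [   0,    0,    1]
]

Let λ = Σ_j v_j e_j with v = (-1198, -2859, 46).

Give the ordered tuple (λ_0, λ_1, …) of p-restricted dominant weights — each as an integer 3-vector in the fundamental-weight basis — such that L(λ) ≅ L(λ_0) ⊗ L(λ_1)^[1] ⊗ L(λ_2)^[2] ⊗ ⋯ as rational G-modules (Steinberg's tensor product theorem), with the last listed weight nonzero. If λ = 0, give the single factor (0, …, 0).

Change of basis e → ω: c = M·v where v = (-1198, -2859, 46):
  c_1 = (-5)·(-1198) + (2)·(-2859) + (-1)·(46) = 226
  c_2 = (7)·(-1198) + (-3)·(-2859) + (2)·(46) = 283
  c_3 = (0)·(-1198) + (0)·(-2859) + (1)·(46) = 46
Base-7 expansion of each c_i:
  c_1 = 226 = 2·7^0 + 4·7^1 + 4·7^2
  c_2 = 283 = 3·7^0 + 5·7^1 + 5·7^2
  c_3 = 46 = 4·7^0 + 6·7^1
p-restricted factor λ_0 = (2, 3, 4)
p-restricted factor λ_1 = (4, 5, 6)
p-restricted factor λ_2 = (4, 5, 0)

((2, 3, 4), (4, 5, 6), (4, 5, 0))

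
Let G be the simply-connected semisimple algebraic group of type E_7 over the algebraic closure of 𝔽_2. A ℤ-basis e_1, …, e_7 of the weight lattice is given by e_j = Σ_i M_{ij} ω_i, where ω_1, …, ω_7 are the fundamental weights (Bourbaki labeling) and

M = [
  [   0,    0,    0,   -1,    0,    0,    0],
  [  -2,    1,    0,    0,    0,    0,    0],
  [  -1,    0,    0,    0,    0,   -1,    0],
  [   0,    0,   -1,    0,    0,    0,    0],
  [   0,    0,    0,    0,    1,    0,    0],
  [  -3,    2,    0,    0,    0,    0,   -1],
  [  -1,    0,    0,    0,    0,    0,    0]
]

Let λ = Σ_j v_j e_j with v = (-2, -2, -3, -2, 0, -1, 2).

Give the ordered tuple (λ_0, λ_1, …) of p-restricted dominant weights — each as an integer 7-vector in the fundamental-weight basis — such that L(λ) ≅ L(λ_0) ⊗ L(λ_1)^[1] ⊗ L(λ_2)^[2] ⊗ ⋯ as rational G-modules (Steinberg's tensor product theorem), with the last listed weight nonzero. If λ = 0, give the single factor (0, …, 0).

((0, 0, 1, 1, 0, 0, 0), (1, 1, 1, 1, 0, 0, 1))

Change of basis e → ω: c = M·v where v = (-2, -2, -3, -2, 0, -1, 2):
  c_1 = 0*-2 + 0*-2 + 0*-3 + -1*-2 + 0*0 + 0*-1 + 0*2 = 2
  c_2 = -2*-2 + 1*-2 + 0*-3 + 0*-2 + 0*0 + 0*-1 + 0*2 = 2
  c_3 = -1*-2 + 0*-2 + 0*-3 + 0*-2 + 0*0 + -1*-1 + 0*2 = 3
  c_4 = 0*-2 + 0*-2 + -1*-3 + 0*-2 + 0*0 + 0*-1 + 0*2 = 3
  c_5 = 0*-2 + 0*-2 + 0*-3 + 0*-2 + 1*0 + 0*-1 + 0*2 = 0
  c_6 = -3*-2 + 2*-2 + 0*-3 + 0*-2 + 0*0 + 0*-1 + -1*2 = 0
  c_7 = -1*-2 + 0*-2 + 0*-3 + 0*-2 + 0*0 + 0*-1 + 0*2 = 2
Base-2 expansion of each c_i:
  c_1 = 2 = 0·2^0 + 1·2^1
  c_2 = 2 = 0·2^0 + 1·2^1
  c_3 = 3 = 1·2^0 + 1·2^1
  c_4 = 3 = 1·2^0 + 1·2^1
  c_5 = 0
  c_6 = 0
  c_7 = 2 = 0·2^0 + 1·2^1
λ_0 = (0, 0, 1, 1, 0, 0, 0)
λ_1 = (1, 1, 1, 1, 0, 0, 1)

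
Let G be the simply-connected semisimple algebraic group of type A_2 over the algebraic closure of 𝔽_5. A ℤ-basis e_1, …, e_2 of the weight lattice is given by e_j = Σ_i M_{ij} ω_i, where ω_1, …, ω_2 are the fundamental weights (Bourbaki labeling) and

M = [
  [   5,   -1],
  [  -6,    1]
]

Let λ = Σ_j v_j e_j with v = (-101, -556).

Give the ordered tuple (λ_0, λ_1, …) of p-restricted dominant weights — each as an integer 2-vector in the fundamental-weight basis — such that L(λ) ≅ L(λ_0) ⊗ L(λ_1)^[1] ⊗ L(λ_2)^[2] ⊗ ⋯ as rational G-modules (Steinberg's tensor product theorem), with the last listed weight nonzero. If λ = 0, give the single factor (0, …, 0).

In the fundamental-weight basis, λ has coordinates c = M·v (v = (-101, -556)):
  c_1 = 5*-101 + -1*-556 = 51
  c_2 = -6*-101 + 1*-556 = 50
p = 5; digits c_i = Σ_j d_{ij}·5^j, 0 ≤ d_{ij} < 5:
  c_1 = 51 = 1·5^0 + 0·5^1 + 2·5^2
  c_2 = 50 = 0·5^0 + 0·5^1 + 2·5^2
λ_0 = (1, 0)
λ_1 = (0, 0)
λ_2 = (2, 2)

((1, 0), (0, 0), (2, 2))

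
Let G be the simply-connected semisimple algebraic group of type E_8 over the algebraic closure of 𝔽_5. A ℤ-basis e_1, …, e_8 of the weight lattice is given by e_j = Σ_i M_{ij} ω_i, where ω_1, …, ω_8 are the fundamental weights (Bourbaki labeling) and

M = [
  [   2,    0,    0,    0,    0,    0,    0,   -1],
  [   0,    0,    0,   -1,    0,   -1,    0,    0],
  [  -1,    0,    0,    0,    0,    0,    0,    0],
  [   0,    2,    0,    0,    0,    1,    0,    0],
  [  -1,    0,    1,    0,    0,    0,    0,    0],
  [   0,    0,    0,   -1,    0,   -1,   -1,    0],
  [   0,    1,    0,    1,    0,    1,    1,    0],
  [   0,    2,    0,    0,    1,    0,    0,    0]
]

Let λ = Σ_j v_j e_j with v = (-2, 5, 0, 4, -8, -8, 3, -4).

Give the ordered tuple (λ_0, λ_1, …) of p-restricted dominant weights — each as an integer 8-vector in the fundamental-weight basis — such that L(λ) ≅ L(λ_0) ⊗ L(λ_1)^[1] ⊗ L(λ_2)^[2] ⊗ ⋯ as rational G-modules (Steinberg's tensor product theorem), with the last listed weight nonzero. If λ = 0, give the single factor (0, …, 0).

Converting to the ω-basis (c_i = row i of M dotted with v = (-2, 5, 0, 4, -8, -8, 3, -4)):
  c_1 = (2)·(-2) + (0)·(5) + (0)·(0) + (0)·(4) + (0)·(-8) + (0)·(-8) + (0)·(3) + (-1)·(-4) = 0
  c_2 = (0)·(-2) + (0)·(5) + (0)·(0) + (-1)·(4) + (0)·(-8) + (-1)·(-8) + (0)·(3) + (0)·(-4) = 4
  c_3 = (-1)·(-2) + (0)·(5) + (0)·(0) + (0)·(4) + (0)·(-8) + (0)·(-8) + (0)·(3) + (0)·(-4) = 2
  c_4 = (0)·(-2) + (2)·(5) + (0)·(0) + (0)·(4) + (0)·(-8) + (1)·(-8) + (0)·(3) + (0)·(-4) = 2
  c_5 = (-1)·(-2) + (0)·(5) + (1)·(0) + (0)·(4) + (0)·(-8) + (0)·(-8) + (0)·(3) + (0)·(-4) = 2
  c_6 = (0)·(-2) + (0)·(5) + (0)·(0) + (-1)·(4) + (0)·(-8) + (-1)·(-8) + (-1)·(3) + (0)·(-4) = 1
  c_7 = (0)·(-2) + (1)·(5) + (0)·(0) + (1)·(4) + (0)·(-8) + (1)·(-8) + (1)·(3) + (0)·(-4) = 4
  c_8 = (0)·(-2) + (2)·(5) + (0)·(0) + (0)·(4) + (1)·(-8) + (0)·(-8) + (0)·(3) + (0)·(-4) = 2
p = 5; digits c_i = Σ_j d_{ij}·5^j, 0 ≤ d_{ij} < 5:
  c_1 = 0
  c_2 = 4 = 4·5^0
  c_3 = 2 = 2·5^0
  c_4 = 2 = 2·5^0
  c_5 = 2 = 2·5^0
  c_6 = 1 = 1·5^0
  c_7 = 4 = 4·5^0
  c_8 = 2 = 2·5^0
p-restricted factor λ_0 = (0, 4, 2, 2, 2, 1, 4, 2)

((0, 4, 2, 2, 2, 1, 4, 2),)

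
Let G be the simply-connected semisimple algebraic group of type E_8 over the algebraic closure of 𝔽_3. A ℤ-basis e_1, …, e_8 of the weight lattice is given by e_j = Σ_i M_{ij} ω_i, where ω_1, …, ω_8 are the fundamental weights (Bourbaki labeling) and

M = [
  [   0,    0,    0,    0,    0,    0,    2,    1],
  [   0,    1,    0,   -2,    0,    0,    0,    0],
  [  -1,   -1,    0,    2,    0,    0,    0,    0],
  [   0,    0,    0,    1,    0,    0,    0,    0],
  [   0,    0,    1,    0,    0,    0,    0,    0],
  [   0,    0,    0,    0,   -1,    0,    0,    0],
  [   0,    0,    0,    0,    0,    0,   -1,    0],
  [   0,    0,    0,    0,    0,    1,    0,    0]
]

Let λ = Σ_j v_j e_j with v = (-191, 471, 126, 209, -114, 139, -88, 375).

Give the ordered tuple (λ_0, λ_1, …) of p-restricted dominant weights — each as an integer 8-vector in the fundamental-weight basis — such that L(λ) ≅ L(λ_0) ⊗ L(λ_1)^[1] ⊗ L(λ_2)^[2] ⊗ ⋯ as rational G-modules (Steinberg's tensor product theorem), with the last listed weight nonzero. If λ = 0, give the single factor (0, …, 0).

((1, 2, 0, 2, 0, 0, 1, 1), (0, 2, 1, 0, 0, 2, 2, 1), (1, 2, 0, 2, 2, 0, 0, 0), (1, 1, 2, 1, 1, 1, 0, 2), (2, 0, 1, 2, 1, 1, 1, 1))

Converting to the ω-basis (c_i = row i of M dotted with v = (-191, 471, 126, 209, -114, 139, -88, 375)):
  c_1 = (0)·(-191) + 0·471 + 0·126 + 0·209 + (0)·(-114) + 0·139 + (2)·(-88) + 1·375 = 199
  c_2 = (0)·(-191) + 1·471 + 0·126 + (-2)·(209) + (0)·(-114) + 0·139 + (0)·(-88) + 0·375 = 53
  c_3 = (-1)·(-191) + (-1)·(471) + 0·126 + 2·209 + (0)·(-114) + 0·139 + (0)·(-88) + 0·375 = 138
  c_4 = (0)·(-191) + 0·471 + 0·126 + 1·209 + (0)·(-114) + 0·139 + (0)·(-88) + 0·375 = 209
  c_5 = (0)·(-191) + 0·471 + 1·126 + 0·209 + (0)·(-114) + 0·139 + (0)·(-88) + 0·375 = 126
  c_6 = (0)·(-191) + 0·471 + 0·126 + 0·209 + (-1)·(-114) + 0·139 + (0)·(-88) + 0·375 = 114
  c_7 = (0)·(-191) + 0·471 + 0·126 + 0·209 + (0)·(-114) + 0·139 + (-1)·(-88) + 0·375 = 88
  c_8 = (0)·(-191) + 0·471 + 0·126 + 0·209 + (0)·(-114) + 1·139 + (0)·(-88) + 0·375 = 139
Base-3 expansion of each c_i:
  c_1 = 199 = 1·3^0 + 0·3^1 + 1·3^2 + 1·3^3 + 2·3^4
  c_2 = 53 = 2·3^0 + 2·3^1 + 2·3^2 + 1·3^3
  c_3 = 138 = 0·3^0 + 1·3^1 + 0·3^2 + 2·3^3 + 1·3^4
  c_4 = 209 = 2·3^0 + 0·3^1 + 2·3^2 + 1·3^3 + 2·3^4
  c_5 = 126 = 0·3^0 + 0·3^1 + 2·3^2 + 1·3^3 + 1·3^4
  c_6 = 114 = 0·3^0 + 2·3^1 + 0·3^2 + 1·3^3 + 1·3^4
  c_7 = 88 = 1·3^0 + 2·3^1 + 0·3^2 + 0·3^3 + 1·3^4
  c_8 = 139 = 1·3^0 + 1·3^1 + 0·3^2 + 2·3^3 + 1·3^4
p-restricted factor λ_0 = (1, 2, 0, 2, 0, 0, 1, 1)
p-restricted factor λ_1 = (0, 2, 1, 0, 0, 2, 2, 1)
p-restricted factor λ_2 = (1, 2, 0, 2, 2, 0, 0, 0)
p-restricted factor λ_3 = (1, 1, 2, 1, 1, 1, 0, 2)
p-restricted factor λ_4 = (2, 0, 1, 2, 1, 1, 1, 1)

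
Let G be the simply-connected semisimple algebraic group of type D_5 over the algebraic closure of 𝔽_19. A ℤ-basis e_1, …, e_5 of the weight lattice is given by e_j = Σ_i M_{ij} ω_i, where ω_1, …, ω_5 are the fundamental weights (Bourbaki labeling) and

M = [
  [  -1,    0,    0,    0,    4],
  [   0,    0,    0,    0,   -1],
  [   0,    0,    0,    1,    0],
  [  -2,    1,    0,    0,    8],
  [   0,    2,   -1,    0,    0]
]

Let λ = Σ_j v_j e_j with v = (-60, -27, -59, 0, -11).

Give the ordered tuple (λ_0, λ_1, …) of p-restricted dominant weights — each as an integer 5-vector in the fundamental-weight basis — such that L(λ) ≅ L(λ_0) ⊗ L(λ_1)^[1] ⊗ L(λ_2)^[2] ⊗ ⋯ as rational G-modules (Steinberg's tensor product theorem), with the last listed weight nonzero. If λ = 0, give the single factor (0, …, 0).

Compute c_i = Σ_j M_{ij} v_j with v = (-60, -27, -59, 0, -11):
  c_1 = -1*-60 + 0*-27 + 0*-59 + 0*0 + 4*-11 = 16
  c_2 = 0*-60 + 0*-27 + 0*-59 + 0*0 + -1*-11 = 11
  c_3 = 0*-60 + 0*-27 + 0*-59 + 1*0 + 0*-11 = 0
  c_4 = -2*-60 + 1*-27 + 0*-59 + 0*0 + 8*-11 = 5
  c_5 = 0*-60 + 2*-27 + -1*-59 + 0*0 + 0*-11 = 5
Writing each c_i in base p = 19:
  c_1 = 16 = 16·19^0
  c_2 = 11 = 11·19^0
  c_3 = 0
  c_4 = 5 = 5·19^0
  c_5 = 5 = 5·19^0
p-restricted factor λ_0 = (16, 11, 0, 5, 5)

((16, 11, 0, 5, 5),)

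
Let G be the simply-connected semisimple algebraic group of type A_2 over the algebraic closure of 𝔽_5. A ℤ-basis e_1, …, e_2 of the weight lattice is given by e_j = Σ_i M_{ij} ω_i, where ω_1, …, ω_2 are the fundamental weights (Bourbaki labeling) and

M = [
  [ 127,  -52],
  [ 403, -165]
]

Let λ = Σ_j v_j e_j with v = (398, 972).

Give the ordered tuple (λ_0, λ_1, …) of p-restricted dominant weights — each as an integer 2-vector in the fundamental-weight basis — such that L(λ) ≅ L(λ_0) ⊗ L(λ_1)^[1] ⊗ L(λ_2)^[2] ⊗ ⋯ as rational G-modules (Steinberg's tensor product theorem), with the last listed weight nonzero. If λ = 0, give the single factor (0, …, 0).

((2, 4), (0, 2))

In the fundamental-weight basis, λ has coordinates c = M·v (v = (398, 972)):
  c_1 = 127·398 + (-52)·(972) = 2
  c_2 = 403·398 + (-165)·(972) = 14
Writing each c_i in base p = 5:
  c_1 = 2 = 2·5^0
  c_2 = 14 = 4·5^0 + 2·5^1
p-restricted factor λ_0 = (2, 4)
p-restricted factor λ_1 = (0, 2)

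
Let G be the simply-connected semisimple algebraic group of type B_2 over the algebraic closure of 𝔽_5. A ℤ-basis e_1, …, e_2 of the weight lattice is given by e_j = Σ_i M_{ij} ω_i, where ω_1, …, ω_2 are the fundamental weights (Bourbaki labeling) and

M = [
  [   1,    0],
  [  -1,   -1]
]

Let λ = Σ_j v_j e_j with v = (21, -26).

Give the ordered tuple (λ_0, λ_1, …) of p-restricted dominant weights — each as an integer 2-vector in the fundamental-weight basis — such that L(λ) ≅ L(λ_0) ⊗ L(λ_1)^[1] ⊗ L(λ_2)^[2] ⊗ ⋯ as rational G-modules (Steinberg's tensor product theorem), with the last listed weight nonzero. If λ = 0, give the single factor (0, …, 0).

Compute c_i = Σ_j M_{ij} v_j with v = (21, -26):
  c_1 = 1·21 + (0)·(-26) = 21
  c_2 = (-1)·(21) + (-1)·(-26) = 5
Writing each c_i in base p = 5:
  c_1 = 21 = 1·5^0 + 4·5^1
  c_2 = 5 = 0·5^0 + 1·5^1
p-restricted factor λ_0 = (1, 0)
p-restricted factor λ_1 = (4, 1)

((1, 0), (4, 1))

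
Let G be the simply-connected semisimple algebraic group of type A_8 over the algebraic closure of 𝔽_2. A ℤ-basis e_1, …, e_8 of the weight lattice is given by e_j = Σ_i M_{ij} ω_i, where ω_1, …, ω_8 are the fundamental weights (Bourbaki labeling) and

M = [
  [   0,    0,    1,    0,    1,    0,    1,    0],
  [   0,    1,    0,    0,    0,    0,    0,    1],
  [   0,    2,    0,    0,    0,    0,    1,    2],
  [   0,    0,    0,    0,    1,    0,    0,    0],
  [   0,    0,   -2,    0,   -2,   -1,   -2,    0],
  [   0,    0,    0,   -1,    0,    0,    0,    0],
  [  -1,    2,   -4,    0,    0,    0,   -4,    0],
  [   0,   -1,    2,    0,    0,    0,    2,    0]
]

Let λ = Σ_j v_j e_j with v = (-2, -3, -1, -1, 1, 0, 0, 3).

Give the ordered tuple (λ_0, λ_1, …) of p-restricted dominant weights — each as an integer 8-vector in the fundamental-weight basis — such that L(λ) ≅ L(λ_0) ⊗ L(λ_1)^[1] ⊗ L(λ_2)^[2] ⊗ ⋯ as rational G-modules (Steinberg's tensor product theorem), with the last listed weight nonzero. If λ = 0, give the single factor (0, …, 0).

In the fundamental-weight basis, λ has coordinates c = M·v (v = (-2, -3, -1, -1, 1, 0, 0, 3)):
  c_1 = (0)·(-2) + (0)·(-3) + (1)·(-1) + (0)·(-1) + (1)·(1) + (0)·(0) + (1)·(0) + (0)·(3) = 0
  c_2 = (0)·(-2) + (1)·(-3) + (0)·(-1) + (0)·(-1) + (0)·(1) + (0)·(0) + (0)·(0) + (1)·(3) = 0
  c_3 = (0)·(-2) + (2)·(-3) + (0)·(-1) + (0)·(-1) + (0)·(1) + (0)·(0) + (1)·(0) + (2)·(3) = 0
  c_4 = (0)·(-2) + (0)·(-3) + (0)·(-1) + (0)·(-1) + (1)·(1) + (0)·(0) + (0)·(0) + (0)·(3) = 1
  c_5 = (0)·(-2) + (0)·(-3) + (-2)·(-1) + (0)·(-1) + (-2)·(1) + (-1)·(0) + (-2)·(0) + (0)·(3) = 0
  c_6 = (0)·(-2) + (0)·(-3) + (0)·(-1) + (-1)·(-1) + (0)·(1) + (0)·(0) + (0)·(0) + (0)·(3) = 1
  c_7 = (-1)·(-2) + (2)·(-3) + (-4)·(-1) + (0)·(-1) + (0)·(1) + (0)·(0) + (-4)·(0) + (0)·(3) = 0
  c_8 = (0)·(-2) + (-1)·(-3) + (2)·(-1) + (0)·(-1) + (0)·(1) + (0)·(0) + (2)·(0) + (0)·(3) = 1
Expand coordinatewise in base 2:
  c_1 = 0
  c_2 = 0
  c_3 = 0
  c_4 = 1 = 1·2^0
  c_5 = 0
  c_6 = 1 = 1·2^0
  c_7 = 0
  c_8 = 1 = 1·2^0
p-restricted factor λ_0 = (0, 0, 0, 1, 0, 1, 0, 1)

((0, 0, 0, 1, 0, 1, 0, 1),)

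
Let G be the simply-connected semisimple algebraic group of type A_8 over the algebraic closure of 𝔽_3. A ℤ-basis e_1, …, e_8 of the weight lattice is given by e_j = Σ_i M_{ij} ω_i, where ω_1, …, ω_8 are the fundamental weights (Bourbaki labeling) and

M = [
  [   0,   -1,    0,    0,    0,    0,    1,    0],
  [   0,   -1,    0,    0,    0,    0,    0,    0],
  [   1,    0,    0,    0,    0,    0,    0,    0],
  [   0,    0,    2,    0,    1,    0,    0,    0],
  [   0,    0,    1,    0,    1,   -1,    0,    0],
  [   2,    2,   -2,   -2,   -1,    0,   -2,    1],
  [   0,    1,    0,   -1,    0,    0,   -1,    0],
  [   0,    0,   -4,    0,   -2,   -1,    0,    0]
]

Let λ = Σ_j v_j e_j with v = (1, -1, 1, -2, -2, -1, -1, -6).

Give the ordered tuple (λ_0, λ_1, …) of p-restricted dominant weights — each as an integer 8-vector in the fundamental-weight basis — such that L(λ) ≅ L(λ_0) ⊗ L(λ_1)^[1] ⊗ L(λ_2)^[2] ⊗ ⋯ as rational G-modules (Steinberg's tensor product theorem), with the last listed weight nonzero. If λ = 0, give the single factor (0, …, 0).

((0, 1, 1, 0, 0, 0, 2, 1),)

In the fundamental-weight basis, λ has coordinates c = M·v (v = (1, -1, 1, -2, -2, -1, -1, -6)):
  c_1 = (0)·(1) + (-1)·(-1) + (0)·(1) + (0)·(-2) + (0)·(-2) + (0)·(-1) + (1)·(-1) + (0)·(-6) = 0
  c_2 = (0)·(1) + (-1)·(-1) + (0)·(1) + (0)·(-2) + (0)·(-2) + (0)·(-1) + (0)·(-1) + (0)·(-6) = 1
  c_3 = (1)·(1) + (0)·(-1) + (0)·(1) + (0)·(-2) + (0)·(-2) + (0)·(-1) + (0)·(-1) + (0)·(-6) = 1
  c_4 = (0)·(1) + (0)·(-1) + (2)·(1) + (0)·(-2) + (1)·(-2) + (0)·(-1) + (0)·(-1) + (0)·(-6) = 0
  c_5 = (0)·(1) + (0)·(-1) + (1)·(1) + (0)·(-2) + (1)·(-2) + (-1)·(-1) + (0)·(-1) + (0)·(-6) = 0
  c_6 = (2)·(1) + (2)·(-1) + (-2)·(1) + (-2)·(-2) + (-1)·(-2) + (0)·(-1) + (-2)·(-1) + (1)·(-6) = 0
  c_7 = (0)·(1) + (1)·(-1) + (0)·(1) + (-1)·(-2) + (0)·(-2) + (0)·(-1) + (-1)·(-1) + (0)·(-6) = 2
  c_8 = (0)·(1) + (0)·(-1) + (-4)·(1) + (0)·(-2) + (-2)·(-2) + (-1)·(-1) + (0)·(-1) + (0)·(-6) = 1
Base-3 expansion of each c_i:
  c_1 = 0
  c_2 = 1 = 1·3^0
  c_3 = 1 = 1·3^0
  c_4 = 0
  c_5 = 0
  c_6 = 0
  c_7 = 2 = 2·3^0
  c_8 = 1 = 1·3^0
λ_0 = (0, 1, 1, 0, 0, 0, 2, 1)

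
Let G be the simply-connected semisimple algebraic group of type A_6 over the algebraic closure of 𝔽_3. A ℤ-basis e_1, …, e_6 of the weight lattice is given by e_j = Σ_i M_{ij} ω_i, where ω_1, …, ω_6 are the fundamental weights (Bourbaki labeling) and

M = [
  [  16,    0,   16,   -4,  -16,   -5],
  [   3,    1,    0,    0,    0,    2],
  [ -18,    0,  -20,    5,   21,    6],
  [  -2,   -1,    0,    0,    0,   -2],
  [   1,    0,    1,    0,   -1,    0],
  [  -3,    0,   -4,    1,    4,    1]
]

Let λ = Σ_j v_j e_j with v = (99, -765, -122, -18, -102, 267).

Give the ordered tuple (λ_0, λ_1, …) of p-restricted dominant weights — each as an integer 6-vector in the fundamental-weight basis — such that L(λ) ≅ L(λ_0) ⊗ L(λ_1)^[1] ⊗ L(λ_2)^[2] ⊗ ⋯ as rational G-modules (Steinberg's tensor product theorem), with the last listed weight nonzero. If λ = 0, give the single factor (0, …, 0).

((1, 0, 1, 0, 1, 2), (0, 1, 0, 2, 2, 1), (0, 1, 0, 0, 2, 0), (0, 2, 1, 1, 2, 1))

Change of basis e → ω: c = M·v where v = (99, -765, -122, -18, -102, 267):
  c_1 = (16)·(99) + (0)·(-765) + (16)·(-122) + (-4)·(-18) + (-16)·(-102) + (-5)·(267) = 1
  c_2 = (3)·(99) + (1)·(-765) + (0)·(-122) + (0)·(-18) + (0)·(-102) + (2)·(267) = 66
  c_3 = (-18)·(99) + (0)·(-765) + (-20)·(-122) + (5)·(-18) + (21)·(-102) + (6)·(267) = 28
  c_4 = (-2)·(99) + (-1)·(-765) + (0)·(-122) + (0)·(-18) + (0)·(-102) + (-2)·(267) = 33
  c_5 = (1)·(99) + (0)·(-765) + (1)·(-122) + (0)·(-18) + (-1)·(-102) + (0)·(267) = 79
  c_6 = (-3)·(99) + (0)·(-765) + (-4)·(-122) + (1)·(-18) + (4)·(-102) + (1)·(267) = 32
p = 3; digits c_i = Σ_j d_{ij}·3^j, 0 ≤ d_{ij} < 3:
  c_1 = 1 = 1·3^0
  c_2 = 66 = 0·3^0 + 1·3^1 + 1·3^2 + 2·3^3
  c_3 = 28 = 1·3^0 + 0·3^1 + 0·3^2 + 1·3^3
  c_4 = 33 = 0·3^0 + 2·3^1 + 0·3^2 + 1·3^3
  c_5 = 79 = 1·3^0 + 2·3^1 + 2·3^2 + 2·3^3
  c_6 = 32 = 2·3^0 + 1·3^1 + 0·3^2 + 1·3^3
p-restricted factor λ_0 = (1, 0, 1, 0, 1, 2)
p-restricted factor λ_1 = (0, 1, 0, 2, 2, 1)
p-restricted factor λ_2 = (0, 1, 0, 0, 2, 0)
p-restricted factor λ_3 = (0, 2, 1, 1, 2, 1)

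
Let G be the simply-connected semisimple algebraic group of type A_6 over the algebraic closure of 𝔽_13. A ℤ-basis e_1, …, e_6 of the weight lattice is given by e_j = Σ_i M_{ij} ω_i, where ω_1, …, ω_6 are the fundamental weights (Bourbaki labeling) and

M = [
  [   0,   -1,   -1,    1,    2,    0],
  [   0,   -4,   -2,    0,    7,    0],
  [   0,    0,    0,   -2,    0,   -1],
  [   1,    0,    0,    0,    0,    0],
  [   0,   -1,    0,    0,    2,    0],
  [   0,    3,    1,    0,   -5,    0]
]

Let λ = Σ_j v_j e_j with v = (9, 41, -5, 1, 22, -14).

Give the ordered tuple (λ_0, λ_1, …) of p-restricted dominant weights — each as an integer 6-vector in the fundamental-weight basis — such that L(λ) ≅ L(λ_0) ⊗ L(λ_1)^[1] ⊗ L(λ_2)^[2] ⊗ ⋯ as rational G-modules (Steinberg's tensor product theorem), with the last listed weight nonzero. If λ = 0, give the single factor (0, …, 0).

Compute c_i = Σ_j M_{ij} v_j with v = (9, 41, -5, 1, 22, -14):
  c_1 = 0*9 + -1*41 + -1*-5 + 1*1 + 2*22 + 0*-14 = 9
  c_2 = 0*9 + -4*41 + -2*-5 + 0*1 + 7*22 + 0*-14 = 0
  c_3 = 0*9 + 0*41 + 0*-5 + -2*1 + 0*22 + -1*-14 = 12
  c_4 = 1*9 + 0*41 + 0*-5 + 0*1 + 0*22 + 0*-14 = 9
  c_5 = 0*9 + -1*41 + 0*-5 + 0*1 + 2*22 + 0*-14 = 3
  c_6 = 0*9 + 3*41 + 1*-5 + 0*1 + -5*22 + 0*-14 = 8
Base-13 expansion of each c_i:
  c_1 = 9 = 9·13^0
  c_2 = 0
  c_3 = 12 = 12·13^0
  c_4 = 9 = 9·13^0
  c_5 = 3 = 3·13^0
  c_6 = 8 = 8·13^0
λ_0 = (9, 0, 12, 9, 3, 8)

((9, 0, 12, 9, 3, 8),)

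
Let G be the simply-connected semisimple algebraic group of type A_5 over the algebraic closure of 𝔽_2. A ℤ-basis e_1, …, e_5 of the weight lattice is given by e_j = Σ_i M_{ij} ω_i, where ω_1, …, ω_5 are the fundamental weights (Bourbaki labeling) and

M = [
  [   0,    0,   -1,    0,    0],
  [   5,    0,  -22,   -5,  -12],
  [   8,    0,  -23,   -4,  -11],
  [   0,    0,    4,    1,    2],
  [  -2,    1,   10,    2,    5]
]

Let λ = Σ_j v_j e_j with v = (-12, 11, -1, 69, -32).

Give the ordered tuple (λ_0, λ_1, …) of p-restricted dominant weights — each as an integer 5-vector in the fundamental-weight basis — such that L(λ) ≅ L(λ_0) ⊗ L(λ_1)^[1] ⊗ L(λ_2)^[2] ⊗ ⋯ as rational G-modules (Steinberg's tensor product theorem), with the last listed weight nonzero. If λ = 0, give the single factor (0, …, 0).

((1, 1, 1, 1, 1), (0, 0, 1, 0, 1))

In the fundamental-weight basis, λ has coordinates c = M·v (v = (-12, 11, -1, 69, -32)):
  c_1 = (0)·(-12) + (0)·(11) + (-1)·(-1) + (0)·(69) + (0)·(-32) = 1
  c_2 = (5)·(-12) + (0)·(11) + (-22)·(-1) + (-5)·(69) + (-12)·(-32) = 1
  c_3 = (8)·(-12) + (0)·(11) + (-23)·(-1) + (-4)·(69) + (-11)·(-32) = 3
  c_4 = (0)·(-12) + (0)·(11) + (4)·(-1) + (1)·(69) + (2)·(-32) = 1
  c_5 = (-2)·(-12) + (1)·(11) + (10)·(-1) + (2)·(69) + (5)·(-32) = 3
p = 2; digits c_i = Σ_j d_{ij}·2^j, 0 ≤ d_{ij} < 2:
  c_1 = 1 = 1·2^0
  c_2 = 1 = 1·2^0
  c_3 = 3 = 1·2^0 + 1·2^1
  c_4 = 1 = 1·2^0
  c_5 = 3 = 1·2^0 + 1·2^1
λ_0 = (1, 1, 1, 1, 1)
λ_1 = (0, 0, 1, 0, 1)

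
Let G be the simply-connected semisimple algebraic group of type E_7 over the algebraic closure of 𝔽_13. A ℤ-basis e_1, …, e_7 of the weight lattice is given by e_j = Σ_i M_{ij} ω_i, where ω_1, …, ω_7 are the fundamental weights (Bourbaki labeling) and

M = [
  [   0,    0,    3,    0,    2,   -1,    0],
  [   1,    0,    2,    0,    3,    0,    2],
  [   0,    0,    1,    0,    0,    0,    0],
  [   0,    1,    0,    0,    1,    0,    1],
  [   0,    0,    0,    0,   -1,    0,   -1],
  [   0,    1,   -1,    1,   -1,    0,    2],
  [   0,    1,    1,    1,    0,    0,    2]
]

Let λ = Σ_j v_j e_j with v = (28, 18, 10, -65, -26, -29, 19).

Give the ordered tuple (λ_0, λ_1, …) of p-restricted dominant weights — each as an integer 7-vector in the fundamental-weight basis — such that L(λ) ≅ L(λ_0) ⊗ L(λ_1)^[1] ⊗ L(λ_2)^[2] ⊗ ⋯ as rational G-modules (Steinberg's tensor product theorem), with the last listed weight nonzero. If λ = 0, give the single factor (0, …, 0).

((7, 8, 10, 11, 7, 7, 1),)

Converting to the ω-basis (c_i = row i of M dotted with v = (28, 18, 10, -65, -26, -29, 19)):
  c_1 = (0)·(28) + (0)·(18) + (3)·(10) + (0)·(-65) + (2)·(-26) + (-1)·(-29) + (0)·(19) = 7
  c_2 = (1)·(28) + (0)·(18) + (2)·(10) + (0)·(-65) + (3)·(-26) + (0)·(-29) + (2)·(19) = 8
  c_3 = (0)·(28) + (0)·(18) + (1)·(10) + (0)·(-65) + (0)·(-26) + (0)·(-29) + (0)·(19) = 10
  c_4 = (0)·(28) + (1)·(18) + (0)·(10) + (0)·(-65) + (1)·(-26) + (0)·(-29) + (1)·(19) = 11
  c_5 = (0)·(28) + (0)·(18) + (0)·(10) + (0)·(-65) + (-1)·(-26) + (0)·(-29) + (-1)·(19) = 7
  c_6 = (0)·(28) + (1)·(18) + (-1)·(10) + (1)·(-65) + (-1)·(-26) + (0)·(-29) + (2)·(19) = 7
  c_7 = (0)·(28) + (1)·(18) + (1)·(10) + (1)·(-65) + (0)·(-26) + (0)·(-29) + (2)·(19) = 1
p = 13; digits c_i = Σ_j d_{ij}·13^j, 0 ≤ d_{ij} < 13:
  c_1 = 7 = 7·13^0
  c_2 = 8 = 8·13^0
  c_3 = 10 = 10·13^0
  c_4 = 11 = 11·13^0
  c_5 = 7 = 7·13^0
  c_6 = 7 = 7·13^0
  c_7 = 1 = 1·13^0
Factor λ_0 = (7, 8, 10, 11, 7, 7, 1)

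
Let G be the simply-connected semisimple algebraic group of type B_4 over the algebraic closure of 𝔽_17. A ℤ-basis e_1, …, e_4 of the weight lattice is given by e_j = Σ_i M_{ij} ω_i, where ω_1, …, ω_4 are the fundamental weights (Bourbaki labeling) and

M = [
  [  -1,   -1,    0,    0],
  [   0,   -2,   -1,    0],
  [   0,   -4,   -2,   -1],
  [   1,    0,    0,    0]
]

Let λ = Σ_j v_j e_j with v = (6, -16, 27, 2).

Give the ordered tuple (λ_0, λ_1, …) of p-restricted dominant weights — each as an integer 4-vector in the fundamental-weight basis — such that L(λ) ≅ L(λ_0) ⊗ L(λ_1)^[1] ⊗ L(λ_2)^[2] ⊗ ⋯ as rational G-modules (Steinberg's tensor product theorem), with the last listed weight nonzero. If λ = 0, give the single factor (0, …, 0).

((10, 5, 8, 6),)

Compute c_i = Σ_j M_{ij} v_j with v = (6, -16, 27, 2):
  c_1 = (-1)·(6) + (-1)·(-16) + 0·27 + 0·2 = 10
  c_2 = 0·6 + (-2)·(-16) + (-1)·(27) + 0·2 = 5
  c_3 = 0·6 + (-4)·(-16) + (-2)·(27) + (-1)·(2) = 8
  c_4 = 1·6 + (0)·(-16) + 0·27 + 0·2 = 6
p = 17; digits c_i = Σ_j d_{ij}·17^j, 0 ≤ d_{ij} < 17:
  c_1 = 10 = 10·17^0
  c_2 = 5 = 5·17^0
  c_3 = 8 = 8·17^0
  c_4 = 6 = 6·17^0
Factor λ_0 = (10, 5, 8, 6)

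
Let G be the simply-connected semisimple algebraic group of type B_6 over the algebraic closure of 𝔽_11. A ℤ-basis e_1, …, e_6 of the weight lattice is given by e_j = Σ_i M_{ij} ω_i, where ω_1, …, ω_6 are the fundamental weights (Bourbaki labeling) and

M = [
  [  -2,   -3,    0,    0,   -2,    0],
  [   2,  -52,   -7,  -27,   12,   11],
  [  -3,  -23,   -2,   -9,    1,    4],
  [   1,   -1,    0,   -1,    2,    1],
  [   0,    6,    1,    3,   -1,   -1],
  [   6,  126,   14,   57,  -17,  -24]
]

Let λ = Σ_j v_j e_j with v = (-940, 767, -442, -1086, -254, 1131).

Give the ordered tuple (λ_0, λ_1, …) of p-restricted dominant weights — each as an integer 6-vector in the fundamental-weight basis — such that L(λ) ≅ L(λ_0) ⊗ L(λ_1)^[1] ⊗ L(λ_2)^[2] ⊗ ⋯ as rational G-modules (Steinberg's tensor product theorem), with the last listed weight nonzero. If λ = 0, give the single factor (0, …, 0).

((10, 1, 8, 2, 3, 9), (7, 4, 9, 0, 2, 7))

Compute c_i = Σ_j M_{ij} v_j with v = (-940, 767, -442, -1086, -254, 1131):
  c_1 = (-2)·(-940) + (-3)·(767) + (0)·(-442) + (0)·(-1086) + (-2)·(-254) + 0·1131 = 87
  c_2 = (2)·(-940) + (-52)·(767) + (-7)·(-442) + (-27)·(-1086) + (12)·(-254) + 11·1131 = 45
  c_3 = (-3)·(-940) + (-23)·(767) + (-2)·(-442) + (-9)·(-1086) + (1)·(-254) + 4·1131 = 107
  c_4 = (1)·(-940) + (-1)·(767) + (0)·(-442) + (-1)·(-1086) + (2)·(-254) + 1·1131 = 2
  c_5 = (0)·(-940) + 6·767 + (1)·(-442) + (3)·(-1086) + (-1)·(-254) + (-1)·(1131) = 25
  c_6 = (6)·(-940) + 126·767 + (14)·(-442) + (57)·(-1086) + (-17)·(-254) + (-24)·(1131) = 86
Expand coordinatewise in base 11:
  c_1 = 87 = 10·11^0 + 7·11^1
  c_2 = 45 = 1·11^0 + 4·11^1
  c_3 = 107 = 8·11^0 + 9·11^1
  c_4 = 2 = 2·11^0
  c_5 = 25 = 3·11^0 + 2·11^1
  c_6 = 86 = 9·11^0 + 7·11^1
λ_0 = (10, 1, 8, 2, 3, 9)
λ_1 = (7, 4, 9, 0, 2, 7)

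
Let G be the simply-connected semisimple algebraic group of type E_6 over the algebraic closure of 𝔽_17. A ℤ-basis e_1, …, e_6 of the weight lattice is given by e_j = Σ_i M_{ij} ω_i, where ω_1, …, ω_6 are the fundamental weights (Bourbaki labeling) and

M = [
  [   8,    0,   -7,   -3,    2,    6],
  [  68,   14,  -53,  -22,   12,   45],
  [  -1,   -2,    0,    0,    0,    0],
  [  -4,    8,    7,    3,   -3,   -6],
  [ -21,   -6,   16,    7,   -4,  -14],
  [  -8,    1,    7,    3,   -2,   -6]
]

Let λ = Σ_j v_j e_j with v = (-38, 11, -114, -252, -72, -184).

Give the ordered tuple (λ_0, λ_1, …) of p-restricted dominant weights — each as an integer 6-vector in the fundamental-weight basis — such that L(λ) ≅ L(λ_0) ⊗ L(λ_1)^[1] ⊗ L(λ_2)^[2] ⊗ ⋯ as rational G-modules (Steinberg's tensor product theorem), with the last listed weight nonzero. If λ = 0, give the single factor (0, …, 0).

In the fundamental-weight basis, λ has coordinates c = M·v (v = (-38, 11, -114, -252, -72, -184)):
  c_1 = 8*-38 + 0*11 + -7*-114 + -3*-252 + 2*-72 + 6*-184 = 2
  c_2 = 68*-38 + 14*11 + -53*-114 + -22*-252 + 12*-72 + 45*-184 = 12
  c_3 = -1*-38 + -2*11 + 0*-114 + 0*-252 + 0*-72 + 0*-184 = 16
  c_4 = -4*-38 + 8*11 + 7*-114 + 3*-252 + -3*-72 + -6*-184 = 6
  c_5 = -21*-38 + -6*11 + 16*-114 + 7*-252 + -4*-72 + -14*-184 = 8
  c_6 = -8*-38 + 1*11 + 7*-114 + 3*-252 + -2*-72 + -6*-184 = 9
p = 17; digits c_i = Σ_j d_{ij}·17^j, 0 ≤ d_{ij} < 17:
  c_1 = 2 = 2·17^0
  c_2 = 12 = 12·17^0
  c_3 = 16 = 16·17^0
  c_4 = 6 = 6·17^0
  c_5 = 8 = 8·17^0
  c_6 = 9 = 9·17^0
λ_0 = (2, 12, 16, 6, 8, 9)

((2, 12, 16, 6, 8, 9),)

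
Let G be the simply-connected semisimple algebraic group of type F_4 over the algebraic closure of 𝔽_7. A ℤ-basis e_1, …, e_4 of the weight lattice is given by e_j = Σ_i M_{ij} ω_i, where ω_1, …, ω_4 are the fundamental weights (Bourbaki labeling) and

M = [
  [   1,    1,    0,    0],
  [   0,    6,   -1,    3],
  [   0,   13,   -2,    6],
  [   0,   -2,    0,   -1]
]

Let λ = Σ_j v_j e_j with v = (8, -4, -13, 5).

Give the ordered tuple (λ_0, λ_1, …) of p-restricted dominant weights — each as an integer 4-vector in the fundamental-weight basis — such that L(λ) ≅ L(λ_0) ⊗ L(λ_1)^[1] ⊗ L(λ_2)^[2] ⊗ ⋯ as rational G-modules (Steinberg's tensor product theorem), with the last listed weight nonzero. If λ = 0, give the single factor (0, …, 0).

In the fundamental-weight basis, λ has coordinates c = M·v (v = (8, -4, -13, 5)):
  c_1 = (1)·(8) + (1)·(-4) + (0)·(-13) + (0)·(5) = 4
  c_2 = (0)·(8) + (6)·(-4) + (-1)·(-13) + (3)·(5) = 4
  c_3 = (0)·(8) + (13)·(-4) + (-2)·(-13) + (6)·(5) = 4
  c_4 = (0)·(8) + (-2)·(-4) + (0)·(-13) + (-1)·(5) = 3
p = 7; digits c_i = Σ_j d_{ij}·7^j, 0 ≤ d_{ij} < 7:
  c_1 = 4 = 4·7^0
  c_2 = 4 = 4·7^0
  c_3 = 4 = 4·7^0
  c_4 = 3 = 3·7^0
p-restricted factor λ_0 = (4, 4, 4, 3)

((4, 4, 4, 3),)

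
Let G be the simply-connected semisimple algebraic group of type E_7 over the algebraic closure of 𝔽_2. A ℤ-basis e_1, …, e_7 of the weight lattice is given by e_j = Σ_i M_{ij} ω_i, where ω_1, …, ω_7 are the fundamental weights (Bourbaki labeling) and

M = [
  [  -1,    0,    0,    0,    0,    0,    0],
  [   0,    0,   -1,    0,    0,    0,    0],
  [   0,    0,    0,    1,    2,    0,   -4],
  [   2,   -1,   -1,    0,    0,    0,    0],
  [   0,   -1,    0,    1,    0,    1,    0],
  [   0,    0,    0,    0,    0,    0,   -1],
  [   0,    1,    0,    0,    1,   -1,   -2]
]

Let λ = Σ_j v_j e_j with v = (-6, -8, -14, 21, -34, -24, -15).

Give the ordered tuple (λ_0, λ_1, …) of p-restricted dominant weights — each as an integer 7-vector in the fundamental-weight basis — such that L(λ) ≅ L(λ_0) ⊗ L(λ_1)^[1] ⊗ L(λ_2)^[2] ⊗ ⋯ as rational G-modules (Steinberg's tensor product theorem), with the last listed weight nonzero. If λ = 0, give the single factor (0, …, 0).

((0, 0, 1, 0, 1, 1, 0), (1, 1, 0, 1, 0, 1, 0), (1, 1, 1, 0, 1, 1, 1), (0, 1, 1, 1, 0, 1, 1))

Compute c_i = Σ_j M_{ij} v_j with v = (-6, -8, -14, 21, -34, -24, -15):
  c_1 = -1*-6 + 0*-8 + 0*-14 + 0*21 + 0*-34 + 0*-24 + 0*-15 = 6
  c_2 = 0*-6 + 0*-8 + -1*-14 + 0*21 + 0*-34 + 0*-24 + 0*-15 = 14
  c_3 = 0*-6 + 0*-8 + 0*-14 + 1*21 + 2*-34 + 0*-24 + -4*-15 = 13
  c_4 = 2*-6 + -1*-8 + -1*-14 + 0*21 + 0*-34 + 0*-24 + 0*-15 = 10
  c_5 = 0*-6 + -1*-8 + 0*-14 + 1*21 + 0*-34 + 1*-24 + 0*-15 = 5
  c_6 = 0*-6 + 0*-8 + 0*-14 + 0*21 + 0*-34 + 0*-24 + -1*-15 = 15
  c_7 = 0*-6 + 1*-8 + 0*-14 + 0*21 + 1*-34 + -1*-24 + -2*-15 = 12
Expand coordinatewise in base 2:
  c_1 = 6 = 0·2^0 + 1·2^1 + 1·2^2
  c_2 = 14 = 0·2^0 + 1·2^1 + 1·2^2 + 1·2^3
  c_3 = 13 = 1·2^0 + 0·2^1 + 1·2^2 + 1·2^3
  c_4 = 10 = 0·2^0 + 1·2^1 + 0·2^2 + 1·2^3
  c_5 = 5 = 1·2^0 + 0·2^1 + 1·2^2
  c_6 = 15 = 1·2^0 + 1·2^1 + 1·2^2 + 1·2^3
  c_7 = 12 = 0·2^0 + 0·2^1 + 1·2^2 + 1·2^3
Factor λ_0 = (0, 0, 1, 0, 1, 1, 0)
Factor λ_1 = (1, 1, 0, 1, 0, 1, 0)
Factor λ_2 = (1, 1, 1, 0, 1, 1, 1)
Factor λ_3 = (0, 1, 1, 1, 0, 1, 1)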